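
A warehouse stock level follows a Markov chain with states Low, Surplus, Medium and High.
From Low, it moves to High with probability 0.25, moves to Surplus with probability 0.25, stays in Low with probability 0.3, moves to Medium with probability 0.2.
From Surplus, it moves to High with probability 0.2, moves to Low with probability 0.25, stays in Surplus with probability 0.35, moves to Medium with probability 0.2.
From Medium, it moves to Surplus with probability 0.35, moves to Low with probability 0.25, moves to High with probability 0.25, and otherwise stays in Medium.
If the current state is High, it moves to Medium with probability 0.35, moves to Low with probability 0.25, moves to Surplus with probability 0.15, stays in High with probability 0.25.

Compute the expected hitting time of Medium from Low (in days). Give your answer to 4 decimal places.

4.2442

Let t(s) be the expected number of days to first reach Medium from state s, with t(Medium) = 0. Conditioning on the first day:
t(Low) = 1 + 0.3·t(Low) + 0.25·t(Surplus) + 0.25·t(High)
t(Surplus) = 1 + 0.25·t(Low) + 0.35·t(Surplus) + 0.2·t(High)
t(High) = 1 + 0.25·t(Low) + 0.15·t(Surplus) + 0.25·t(High)
Solving: t(Low) = 4.2442, t(Surplus) = 4.2798, t(High) = 3.6040.
Expected days from Low to Medium: 4.2442.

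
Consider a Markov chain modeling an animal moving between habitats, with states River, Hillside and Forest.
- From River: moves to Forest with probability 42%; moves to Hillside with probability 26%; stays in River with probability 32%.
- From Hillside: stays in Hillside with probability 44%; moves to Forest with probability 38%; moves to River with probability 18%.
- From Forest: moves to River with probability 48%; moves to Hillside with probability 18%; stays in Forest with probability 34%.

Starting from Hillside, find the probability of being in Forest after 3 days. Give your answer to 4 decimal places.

Propagate the distribution vector 3 days from Hillside.
After 0 days: (0.0000, 1.0000, 0.0000)
After 1 day: (0.1800, 0.4400, 0.3800)
After 2 days: (0.3192, 0.3088, 0.3720)
After 3 days: (0.3363, 0.2858, 0.3779)
P(in Forest after 3 days) = 0.3779

0.3779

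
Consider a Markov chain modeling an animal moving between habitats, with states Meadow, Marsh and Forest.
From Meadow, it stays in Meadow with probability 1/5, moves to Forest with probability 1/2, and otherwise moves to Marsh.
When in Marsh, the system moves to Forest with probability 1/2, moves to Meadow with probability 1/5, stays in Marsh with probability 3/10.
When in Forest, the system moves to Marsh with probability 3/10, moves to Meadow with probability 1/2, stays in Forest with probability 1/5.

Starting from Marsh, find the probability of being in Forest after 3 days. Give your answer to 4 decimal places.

Propagate the distribution vector 3 days from Marsh.
After 0 days: (0.0000, 1.0000, 0.0000)
After 1 day: (0.2000, 0.3000, 0.5000)
After 2 days: (0.3500, 0.3000, 0.3500)
After 3 days: (0.3050, 0.3000, 0.3950)
P(in Forest after 3 days) = 0.3950

0.3950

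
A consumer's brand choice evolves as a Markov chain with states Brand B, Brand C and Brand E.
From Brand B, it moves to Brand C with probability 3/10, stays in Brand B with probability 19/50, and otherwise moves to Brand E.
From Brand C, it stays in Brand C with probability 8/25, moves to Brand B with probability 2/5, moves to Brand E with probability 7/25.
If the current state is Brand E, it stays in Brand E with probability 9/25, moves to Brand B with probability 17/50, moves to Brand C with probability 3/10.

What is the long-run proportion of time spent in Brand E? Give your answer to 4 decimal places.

Let the stationary distribution be π with π = πP and π_1 + π_2 + π_3 = 1.
π_1 = 0.38·π_1 + 0.4·π_2 + 0.34·π_3
π_2 = 0.3·π_1 + 0.32·π_2 + 0.3·π_3
Solving with the normalization constraint gives π = (0.3733, 0.3061, 0.3206).
So the stationary probability of Brand E is 0.3206.

0.3206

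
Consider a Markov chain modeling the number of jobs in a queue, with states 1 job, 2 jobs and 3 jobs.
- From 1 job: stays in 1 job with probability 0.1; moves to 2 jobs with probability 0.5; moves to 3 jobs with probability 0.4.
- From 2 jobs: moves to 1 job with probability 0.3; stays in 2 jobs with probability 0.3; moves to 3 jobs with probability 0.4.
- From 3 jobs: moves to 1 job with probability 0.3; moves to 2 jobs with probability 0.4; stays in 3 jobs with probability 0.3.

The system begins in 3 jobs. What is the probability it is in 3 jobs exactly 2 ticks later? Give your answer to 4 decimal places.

0.3700

Sum over the intermediate state after 1 tick:
P = P(3 jobs→1 job)·P(1 job→3 jobs) + P(3 jobs→2 jobs)·P(2 jobs→3 jobs) + P(3 jobs→3 jobs)·P(3 jobs→3 jobs)
  = 0.3×0.4 + 0.4×0.4 + 0.3×0.3
  = 0.1200 + 0.1600 + 0.0900 = 0.3700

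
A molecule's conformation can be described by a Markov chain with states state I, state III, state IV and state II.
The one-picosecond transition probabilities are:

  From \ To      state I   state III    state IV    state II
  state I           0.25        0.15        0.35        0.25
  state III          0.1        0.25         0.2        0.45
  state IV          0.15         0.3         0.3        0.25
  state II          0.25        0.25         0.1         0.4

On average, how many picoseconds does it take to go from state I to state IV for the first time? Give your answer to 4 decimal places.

4.2785

Let t(s) be the expected number of picoseconds to first reach state IV from state s, with t(state IV) = 0. Conditioning on the first picosecond:
t(state I) = 1 + 0.25·t(state I) + 0.15·t(state III) + 0.25·t(state II)
t(state III) = 1 + 0.1·t(state I) + 0.25·t(state III) + 0.45·t(state II)
t(state II) = 1 + 0.25·t(state I) + 0.25·t(state III) + 0.4·t(state II)
Solving: t(state I) = 4.2785, t(state III) = 5.2979, t(state II) = 5.6569.
Expected picoseconds from state I to state IV: 4.2785.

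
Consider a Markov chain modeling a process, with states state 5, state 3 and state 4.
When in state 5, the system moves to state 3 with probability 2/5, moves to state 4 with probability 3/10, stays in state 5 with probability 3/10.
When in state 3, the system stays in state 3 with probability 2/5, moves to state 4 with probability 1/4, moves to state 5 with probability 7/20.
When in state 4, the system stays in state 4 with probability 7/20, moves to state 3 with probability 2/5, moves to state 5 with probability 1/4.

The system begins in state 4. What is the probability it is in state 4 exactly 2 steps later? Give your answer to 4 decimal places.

Sum over the intermediate state after 1 step:
P = P(state 4→state 5)·P(state 5→state 4) + P(state 4→state 3)·P(state 3→state 4) + P(state 4→state 4)·P(state 4→state 4)
  = 0.25×0.3 + 0.4×0.25 + 0.35×0.35
  = 0.0750 + 0.1000 + 0.1225 = 0.2975

0.2975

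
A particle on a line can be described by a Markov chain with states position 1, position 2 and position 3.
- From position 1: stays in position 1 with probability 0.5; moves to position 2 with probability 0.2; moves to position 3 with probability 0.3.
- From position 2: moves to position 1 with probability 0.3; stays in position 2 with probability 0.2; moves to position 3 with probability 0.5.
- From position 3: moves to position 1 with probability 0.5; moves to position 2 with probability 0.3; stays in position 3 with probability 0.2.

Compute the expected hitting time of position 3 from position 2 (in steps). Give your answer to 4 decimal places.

2.3529

Let t(s) be the expected number of steps to first reach position 3 from state s, with t(position 3) = 0. Conditioning on the first step:
t(position 1) = 1 + 0.5·t(position 1) + 0.2·t(position 2)
t(position 2) = 1 + 0.3·t(position 1) + 0.2·t(position 2)
Solving: t(position 1) = 2.9412, t(position 2) = 2.3529.
Expected steps from position 2 to position 3: 2.3529.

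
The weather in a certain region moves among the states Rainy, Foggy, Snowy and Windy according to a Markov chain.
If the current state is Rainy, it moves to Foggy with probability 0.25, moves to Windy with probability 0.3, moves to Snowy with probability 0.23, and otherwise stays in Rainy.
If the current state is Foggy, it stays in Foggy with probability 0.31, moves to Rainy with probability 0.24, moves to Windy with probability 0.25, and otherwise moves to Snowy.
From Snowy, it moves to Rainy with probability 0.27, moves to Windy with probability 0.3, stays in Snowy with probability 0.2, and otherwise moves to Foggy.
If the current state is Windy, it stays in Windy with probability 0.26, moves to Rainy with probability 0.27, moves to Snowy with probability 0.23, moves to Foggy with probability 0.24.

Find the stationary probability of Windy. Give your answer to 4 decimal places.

Let the stationary distribution be π with π = πP and π_1 + π_2 + π_3 + π_4 = 1.
π_1 = 0.22·π_1 + 0.24·π_2 + 0.27·π_3 + 0.27·π_4
π_2 = 0.25·π_1 + 0.31·π_2 + 0.23·π_3 + 0.24·π_4
π_3 = 0.23·π_1 + 0.2·π_2 + 0.2·π_3 + 0.23·π_4
Solving with the normalization constraint gives π = (0.2498, 0.2584, 0.2158, 0.2760).
So the stationary probability of Windy is 0.2760.

0.2760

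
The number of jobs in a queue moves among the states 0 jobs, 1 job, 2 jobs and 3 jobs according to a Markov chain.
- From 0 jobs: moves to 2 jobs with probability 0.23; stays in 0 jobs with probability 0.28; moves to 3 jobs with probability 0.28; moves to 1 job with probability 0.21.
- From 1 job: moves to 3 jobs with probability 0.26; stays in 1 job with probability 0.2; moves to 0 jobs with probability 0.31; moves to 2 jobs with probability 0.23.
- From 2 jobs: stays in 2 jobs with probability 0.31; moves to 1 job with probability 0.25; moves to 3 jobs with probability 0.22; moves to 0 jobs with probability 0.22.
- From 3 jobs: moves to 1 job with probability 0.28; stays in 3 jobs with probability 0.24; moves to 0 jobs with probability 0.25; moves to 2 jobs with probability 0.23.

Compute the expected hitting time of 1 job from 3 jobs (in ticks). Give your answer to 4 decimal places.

Let t(s) be the expected number of ticks to first reach 1 job from state s, with t(1 job) = 0. Conditioning on the first tick:
t(0 jobs) = 1 + 0.28·t(0 jobs) + 0.23·t(2 jobs) + 0.28·t(3 jobs)
t(2 jobs) = 1 + 0.22·t(0 jobs) + 0.31·t(2 jobs) + 0.22·t(3 jobs)
t(3 jobs) = 1 + 0.25·t(0 jobs) + 0.23·t(2 jobs) + 0.24·t(3 jobs)
Solving: t(0 jobs) = 4.2046, t(2 jobs) = 4.0402, t(3 jobs) = 3.9216.
Expected ticks from 3 jobs to 1 job: 3.9216.

3.9216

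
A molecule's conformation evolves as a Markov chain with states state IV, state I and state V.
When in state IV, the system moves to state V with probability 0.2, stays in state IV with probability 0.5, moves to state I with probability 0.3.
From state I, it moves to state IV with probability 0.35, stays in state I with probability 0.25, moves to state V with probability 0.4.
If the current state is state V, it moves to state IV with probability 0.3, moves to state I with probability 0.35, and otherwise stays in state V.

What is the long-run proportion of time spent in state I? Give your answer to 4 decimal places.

Let the stationary distribution be π with π = πP and π_1 + π_2 + π_3 = 1.
π_1 = 0.5·π_1 + 0.35·π_2 + 0.3·π_3
π_2 = 0.3·π_1 + 0.25·π_2 + 0.35·π_3
Solving with the normalization constraint gives π = (0.3938, 0.3003, 0.3059).
So the stationary probability of state I is 0.3003.

0.3003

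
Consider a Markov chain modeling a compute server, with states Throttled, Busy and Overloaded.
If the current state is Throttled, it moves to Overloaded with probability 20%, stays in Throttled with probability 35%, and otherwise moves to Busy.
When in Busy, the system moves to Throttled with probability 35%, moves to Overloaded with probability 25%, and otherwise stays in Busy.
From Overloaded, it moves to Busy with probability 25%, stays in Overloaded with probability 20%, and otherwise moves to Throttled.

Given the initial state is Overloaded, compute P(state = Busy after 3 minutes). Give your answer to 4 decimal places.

0.3876

Propagate the distribution vector 3 minutes from Overloaded.
After 0 minutes: (0.0000, 0.0000, 1.0000)
After 1 minute: (0.5500, 0.2500, 0.2000)
After 2 minutes: (0.3900, 0.3975, 0.2125)
After 3 minutes: (0.3925, 0.3876, 0.2199)
P(in Busy after 3 minutes) = 0.3876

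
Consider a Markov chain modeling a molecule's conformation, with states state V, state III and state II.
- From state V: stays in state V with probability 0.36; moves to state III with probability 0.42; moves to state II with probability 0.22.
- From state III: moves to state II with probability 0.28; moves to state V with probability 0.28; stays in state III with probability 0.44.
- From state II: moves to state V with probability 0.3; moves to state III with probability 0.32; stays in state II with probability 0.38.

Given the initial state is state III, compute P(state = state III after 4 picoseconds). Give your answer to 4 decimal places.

Propagate the distribution vector 4 picoseconds from state III.
After 0 picoseconds: (0.0000, 1.0000, 0.0000)
After 1 picosecond: (0.2800, 0.4400, 0.2800)
After 2 picoseconds: (0.3080, 0.4008, 0.2912)
After 3 picoseconds: (0.3105, 0.3989, 0.2906)
After 4 picoseconds: (0.3106, 0.3989, 0.2904)
P(in state III after 4 picoseconds) = 0.3989

0.3989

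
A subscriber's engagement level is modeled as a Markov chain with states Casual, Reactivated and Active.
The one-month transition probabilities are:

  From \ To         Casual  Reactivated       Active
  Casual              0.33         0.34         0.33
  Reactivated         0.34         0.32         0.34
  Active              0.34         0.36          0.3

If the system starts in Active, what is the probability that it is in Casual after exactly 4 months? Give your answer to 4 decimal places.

0.3366

Propagate the distribution vector 4 months from Active.
After 0 months: (0.0000, 0.0000, 1.0000)
After 1 month: (0.3400, 0.3600, 0.3000)
After 2 months: (0.3366, 0.3388, 0.3246)
After 3 months: (0.3366, 0.3397, 0.3237)
After 4 months: (0.3366, 0.3397, 0.3237)
P(in Casual after 4 months) = 0.3366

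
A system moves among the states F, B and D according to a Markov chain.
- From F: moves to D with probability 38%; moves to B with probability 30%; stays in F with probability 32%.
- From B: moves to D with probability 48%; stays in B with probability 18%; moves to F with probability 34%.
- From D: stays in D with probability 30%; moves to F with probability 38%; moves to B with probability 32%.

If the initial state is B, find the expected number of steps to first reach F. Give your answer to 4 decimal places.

2.8069

Let t(s) be the expected number of steps to first reach F from state s, with t(F) = 0. Conditioning on the first step:
t(B) = 1 + 0.18·t(B) + 0.48·t(D)
t(D) = 1 + 0.32·t(B) + 0.3·t(D)
Solving: t(B) = 2.8069, t(D) = 2.7117.
Expected steps from B to F: 2.8069.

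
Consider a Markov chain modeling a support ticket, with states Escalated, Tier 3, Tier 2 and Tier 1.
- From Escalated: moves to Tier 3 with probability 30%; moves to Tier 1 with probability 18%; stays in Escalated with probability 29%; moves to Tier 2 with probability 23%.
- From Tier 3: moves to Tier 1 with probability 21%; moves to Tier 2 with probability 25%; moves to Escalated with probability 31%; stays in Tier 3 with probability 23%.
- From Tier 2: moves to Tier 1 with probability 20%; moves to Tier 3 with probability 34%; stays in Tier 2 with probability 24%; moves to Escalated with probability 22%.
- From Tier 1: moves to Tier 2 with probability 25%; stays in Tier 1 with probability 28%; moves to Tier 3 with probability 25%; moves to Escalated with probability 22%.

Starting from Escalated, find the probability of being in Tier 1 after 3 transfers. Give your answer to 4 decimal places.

0.2144

Propagate the distribution vector 3 transfers from Escalated.
After 0 transfers: (1.0000, 0.0000, 0.0000, 0.0000)
After 1 transfer: (0.2900, 0.3000, 0.2300, 0.1800)
After 2 transfers: (0.2673, 0.2792, 0.2419, 0.2116)
After 3 transfers: (0.2638, 0.2796, 0.2422, 0.2144)
P(in Tier 1 after 3 transfers) = 0.2144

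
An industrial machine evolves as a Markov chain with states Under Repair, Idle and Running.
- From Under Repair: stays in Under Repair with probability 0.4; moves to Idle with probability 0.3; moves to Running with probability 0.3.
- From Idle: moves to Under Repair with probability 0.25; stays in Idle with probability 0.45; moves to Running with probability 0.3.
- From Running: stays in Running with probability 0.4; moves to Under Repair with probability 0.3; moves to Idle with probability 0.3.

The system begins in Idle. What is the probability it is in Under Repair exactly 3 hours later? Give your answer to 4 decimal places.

0.3119

Propagate the distribution vector 3 hours from Idle.
After 0 hours: (0.0000, 1.0000, 0.0000)
After 1 hour: (0.2500, 0.4500, 0.3000)
After 2 hours: (0.3025, 0.3675, 0.3300)
After 3 hours: (0.3119, 0.3551, 0.3330)
P(in Under Repair after 3 hours) = 0.3119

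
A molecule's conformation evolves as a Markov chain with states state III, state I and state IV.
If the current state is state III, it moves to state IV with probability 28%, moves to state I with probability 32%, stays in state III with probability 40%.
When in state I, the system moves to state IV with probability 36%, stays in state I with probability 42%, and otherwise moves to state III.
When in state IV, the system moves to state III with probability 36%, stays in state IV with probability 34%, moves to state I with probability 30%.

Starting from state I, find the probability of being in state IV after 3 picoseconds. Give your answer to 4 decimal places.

0.3285

Propagate the distribution vector 3 picoseconds from state I.
After 0 picoseconds: (0.0000, 1.0000, 0.0000)
After 1 picosecond: (0.2200, 0.4200, 0.3600)
After 2 picoseconds: (0.3100, 0.3548, 0.3352)
After 3 picoseconds: (0.3227, 0.3488, 0.3285)
P(in state IV after 3 picoseconds) = 0.3285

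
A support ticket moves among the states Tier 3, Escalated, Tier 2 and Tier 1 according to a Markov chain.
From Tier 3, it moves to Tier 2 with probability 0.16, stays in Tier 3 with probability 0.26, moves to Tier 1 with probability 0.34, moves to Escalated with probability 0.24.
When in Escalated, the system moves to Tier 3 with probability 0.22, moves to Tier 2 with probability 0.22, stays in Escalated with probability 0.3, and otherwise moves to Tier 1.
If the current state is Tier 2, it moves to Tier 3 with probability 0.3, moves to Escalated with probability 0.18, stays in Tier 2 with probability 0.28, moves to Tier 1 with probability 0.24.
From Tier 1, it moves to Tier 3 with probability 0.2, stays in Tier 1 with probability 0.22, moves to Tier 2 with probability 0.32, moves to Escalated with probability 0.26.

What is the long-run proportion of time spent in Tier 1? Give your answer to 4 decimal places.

Let the stationary distribution be π with π = πP and π_1 + π_2 + π_3 + π_4 = 1.
π_1 = 0.26·π_1 + 0.22·π_2 + 0.3·π_3 + 0.2·π_4
π_2 = 0.24·π_1 + 0.3·π_2 + 0.18·π_3 + 0.26·π_4
π_3 = 0.16·π_1 + 0.22·π_2 + 0.28·π_3 + 0.32·π_4
Solving with the normalization constraint gives π = (0.2442, 0.2452, 0.2465, 0.2640).
So the stationary probability of Tier 1 is 0.2640.

0.2640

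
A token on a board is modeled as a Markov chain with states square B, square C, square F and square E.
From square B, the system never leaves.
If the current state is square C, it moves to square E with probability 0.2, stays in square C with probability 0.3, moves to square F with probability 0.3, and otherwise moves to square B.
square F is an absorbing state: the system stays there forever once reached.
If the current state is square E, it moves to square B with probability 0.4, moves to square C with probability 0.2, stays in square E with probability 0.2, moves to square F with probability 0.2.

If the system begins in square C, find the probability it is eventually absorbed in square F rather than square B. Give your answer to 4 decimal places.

0.5385

Let h(s) be the probability of absorption at square F starting from transient state s. Then h(square F) = 1 and h(square B) = 0. By first-step analysis:
h(square C) = 0.2·0 + 0.3·h(square C) + 0.3·1 + 0.2·h(square E)
h(square E) = 0.4·0 + 0.2·h(square C) + 0.2·1 + 0.2·h(square E)
Solving: h(square C) = 0.5385, h(square E) = 0.3846.
Starting from square C, the probability is 0.5385.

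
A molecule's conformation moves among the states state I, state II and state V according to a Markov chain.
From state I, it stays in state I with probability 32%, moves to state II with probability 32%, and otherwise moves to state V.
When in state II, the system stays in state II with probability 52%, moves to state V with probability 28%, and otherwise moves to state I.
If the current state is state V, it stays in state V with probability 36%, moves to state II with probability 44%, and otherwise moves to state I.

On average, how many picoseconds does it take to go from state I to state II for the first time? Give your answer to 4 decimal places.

Let t(s) be the expected number of picoseconds to first reach state II from state s, with t(state II) = 0. Conditioning on the first picosecond:
t(state I) = 1 + 0.32·t(state I) + 0.36·t(state V)
t(state V) = 1 + 0.2·t(state I) + 0.36·t(state V)
Solving: t(state I) = 2.7533, t(state V) = 2.4229.
Expected picoseconds from state I to state II: 2.7533.

2.7533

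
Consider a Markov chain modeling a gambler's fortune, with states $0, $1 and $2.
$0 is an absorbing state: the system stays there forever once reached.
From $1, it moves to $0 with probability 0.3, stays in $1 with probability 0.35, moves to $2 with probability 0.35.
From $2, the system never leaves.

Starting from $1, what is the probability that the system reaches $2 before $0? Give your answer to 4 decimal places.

Let h(s) be the probability of absorption at $2 starting from transient state s. Then h($2) = 1 and h($0) = 0. By first-step analysis:
h($1) = 0.3·0 + 0.35·h($1) + 0.35·1
Solving: h($1) = 0.5385.
Starting from $1, the probability is 0.5385.

0.5385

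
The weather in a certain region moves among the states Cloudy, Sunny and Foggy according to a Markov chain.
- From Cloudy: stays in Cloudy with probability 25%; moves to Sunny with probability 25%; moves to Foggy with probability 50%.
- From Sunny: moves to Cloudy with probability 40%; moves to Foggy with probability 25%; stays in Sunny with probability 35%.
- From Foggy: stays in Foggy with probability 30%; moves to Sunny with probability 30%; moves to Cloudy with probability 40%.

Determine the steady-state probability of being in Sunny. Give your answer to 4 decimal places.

Let the stationary distribution be π with π = πP and π_1 + π_2 + π_3 = 1.
π_1 = 0.25·π_1 + 0.4·π_2 + 0.4·π_3
π_2 = 0.25·π_1 + 0.35·π_2 + 0.3·π_3
Solving with the normalization constraint gives π = (0.3478, 0.2975, 0.3547).
So the stationary probability of Sunny is 0.2975.

0.2975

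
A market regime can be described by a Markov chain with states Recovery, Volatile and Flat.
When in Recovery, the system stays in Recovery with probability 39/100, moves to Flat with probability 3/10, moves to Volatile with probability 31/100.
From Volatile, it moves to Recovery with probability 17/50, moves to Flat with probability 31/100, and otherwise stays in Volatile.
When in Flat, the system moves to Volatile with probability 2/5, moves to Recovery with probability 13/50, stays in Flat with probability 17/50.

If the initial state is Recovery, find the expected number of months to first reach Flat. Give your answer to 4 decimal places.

3.2978

Let t(s) be the expected number of months to first reach Flat from state s, with t(Flat) = 0. Conditioning on the first month:
t(Recovery) = 1 + 0.39·t(Recovery) + 0.31·t(Volatile)
t(Volatile) = 1 + 0.34·t(Recovery) + 0.35·t(Volatile)
Solving: t(Recovery) = 3.2978, t(Volatile) = 3.2635.
Expected months from Recovery to Flat: 3.2978.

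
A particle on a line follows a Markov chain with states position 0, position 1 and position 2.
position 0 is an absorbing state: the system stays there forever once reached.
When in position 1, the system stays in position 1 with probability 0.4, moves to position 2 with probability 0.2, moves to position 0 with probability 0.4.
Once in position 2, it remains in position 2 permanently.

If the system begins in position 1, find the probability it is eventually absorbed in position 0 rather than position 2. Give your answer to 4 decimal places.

Let h(s) be the probability of absorption at position 0 starting from transient state s. Then h(position 0) = 1 and h(position 2) = 0. By first-step analysis:
h(position 1) = 0.4·1 + 0.4·h(position 1) + 0.2·0
Solving: h(position 1) = 0.6667.
Starting from position 1, the probability is 0.6667.

0.6667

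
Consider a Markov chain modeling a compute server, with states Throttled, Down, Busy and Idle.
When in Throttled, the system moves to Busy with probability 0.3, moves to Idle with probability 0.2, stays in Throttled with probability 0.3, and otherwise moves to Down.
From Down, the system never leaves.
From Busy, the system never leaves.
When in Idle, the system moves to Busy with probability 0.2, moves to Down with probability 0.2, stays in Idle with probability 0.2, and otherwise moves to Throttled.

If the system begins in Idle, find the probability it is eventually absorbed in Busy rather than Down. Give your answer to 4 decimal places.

0.5417

Let h(s) be the probability of absorption at Busy starting from transient state s. Then h(Busy) = 1 and h(Down) = 0. By first-step analysis:
h(Throttled) = 0.3·h(Throttled) + 0.2·0 + 0.3·1 + 0.2·h(Idle)
h(Idle) = 0.4·h(Throttled) + 0.2·0 + 0.2·1 + 0.2·h(Idle)
Solving: h(Throttled) = 0.5833, h(Idle) = 0.5417.
Starting from Idle, the probability is 0.5417.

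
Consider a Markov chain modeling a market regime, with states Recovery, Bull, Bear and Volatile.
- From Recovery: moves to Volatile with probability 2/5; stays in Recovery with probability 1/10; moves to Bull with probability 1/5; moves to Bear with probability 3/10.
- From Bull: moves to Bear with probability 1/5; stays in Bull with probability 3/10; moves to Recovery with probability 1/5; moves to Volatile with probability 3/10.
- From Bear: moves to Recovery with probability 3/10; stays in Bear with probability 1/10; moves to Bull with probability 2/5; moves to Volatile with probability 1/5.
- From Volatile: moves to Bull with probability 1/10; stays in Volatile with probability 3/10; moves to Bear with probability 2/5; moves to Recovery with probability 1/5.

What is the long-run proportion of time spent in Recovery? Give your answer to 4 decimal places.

0.2049

Let the stationary distribution be π with π = πP and π_1 + π_2 + π_3 + π_4 = 1.
π_1 = 0.1·π_1 + 0.2·π_2 + 0.3·π_3 + 0.2·π_4
π_2 = 0.2·π_1 + 0.3·π_2 + 0.4·π_3 + 0.1·π_4
π_3 = 0.3·π_1 + 0.2·π_2 + 0.1·π_3 + 0.4·π_4
Solving with the normalization constraint gives π = (0.2049, 0.2459, 0.2541, 0.2951).
So the stationary probability of Recovery is 0.2049.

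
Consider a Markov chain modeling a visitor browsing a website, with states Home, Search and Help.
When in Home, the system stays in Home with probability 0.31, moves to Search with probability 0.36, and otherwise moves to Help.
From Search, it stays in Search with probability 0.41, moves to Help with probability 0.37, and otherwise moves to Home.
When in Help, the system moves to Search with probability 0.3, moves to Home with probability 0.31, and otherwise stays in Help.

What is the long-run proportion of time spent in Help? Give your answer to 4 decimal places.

Let the stationary distribution be π with π = πP and π_1 + π_2 + π_3 = 1.
π_1 = 0.31·π_1 + 0.22·π_2 + 0.31·π_3
π_2 = 0.36·π_1 + 0.41·π_2 + 0.3·π_3
Solving with the normalization constraint gives π = (0.2780, 0.3558, 0.3662).
So the stationary probability of Help is 0.3662.

0.3662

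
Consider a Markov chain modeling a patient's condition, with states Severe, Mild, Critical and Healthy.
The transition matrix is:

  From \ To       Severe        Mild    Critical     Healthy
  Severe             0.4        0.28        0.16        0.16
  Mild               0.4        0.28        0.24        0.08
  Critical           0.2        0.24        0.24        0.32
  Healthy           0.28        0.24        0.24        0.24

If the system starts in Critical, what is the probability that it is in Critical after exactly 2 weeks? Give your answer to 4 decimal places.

0.2240

Propagate the distribution vector 2 weeks from Critical.
After 0 weeks: (0.0000, 0.0000, 1.0000, 0.0000)
After 1 week: (0.2000, 0.2400, 0.2400, 0.3200)
After 2 weeks: (0.3136, 0.2576, 0.2240, 0.2048)
P(in Critical after 2 weeks) = 0.2240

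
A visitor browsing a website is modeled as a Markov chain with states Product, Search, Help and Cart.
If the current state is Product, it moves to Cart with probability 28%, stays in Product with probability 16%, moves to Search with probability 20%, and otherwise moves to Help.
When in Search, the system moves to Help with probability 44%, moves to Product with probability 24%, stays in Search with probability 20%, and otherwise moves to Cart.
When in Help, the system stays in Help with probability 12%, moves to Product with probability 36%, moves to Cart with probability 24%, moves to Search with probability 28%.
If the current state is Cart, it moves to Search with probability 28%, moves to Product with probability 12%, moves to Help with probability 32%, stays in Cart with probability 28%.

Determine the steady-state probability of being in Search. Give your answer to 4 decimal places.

0.2422

Let the stationary distribution be π with π = πP and π_1 + π_2 + π_3 + π_4 = 1.
π_1 = 0.16·π_1 + 0.24·π_2 + 0.36·π_3 + 0.12·π_4
π_2 = 0.2·π_1 + 0.2·π_2 + 0.28·π_3 + 0.28·π_4
π_3 = 0.36·π_1 + 0.44·π_2 + 0.12·π_3 + 0.32·π_4
Solving with the normalization constraint gives π = (0.2299, 0.2422, 0.2986, 0.2293).
So the stationary probability of Search is 0.2422.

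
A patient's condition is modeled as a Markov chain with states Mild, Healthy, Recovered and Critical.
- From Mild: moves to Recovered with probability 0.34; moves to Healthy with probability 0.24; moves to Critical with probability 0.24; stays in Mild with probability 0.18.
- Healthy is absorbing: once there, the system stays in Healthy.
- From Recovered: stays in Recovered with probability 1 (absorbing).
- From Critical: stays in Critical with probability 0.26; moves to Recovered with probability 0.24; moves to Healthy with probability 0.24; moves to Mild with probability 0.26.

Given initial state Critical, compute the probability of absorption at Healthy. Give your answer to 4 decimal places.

Let h(s) be the probability of absorption at Healthy starting from transient state s. Then h(Healthy) = 1 and h(Recovered) = 0. By first-step analysis:
h(Mild) = 0.18·h(Mild) + 0.24·1 + 0.34·0 + 0.24·h(Critical)
h(Critical) = 0.26·h(Mild) + 0.24·1 + 0.24·0 + 0.26·h(Critical)
Solving: h(Mild) = 0.4320, h(Critical) = 0.4761.
Starting from Critical, the probability is 0.4761.

0.4761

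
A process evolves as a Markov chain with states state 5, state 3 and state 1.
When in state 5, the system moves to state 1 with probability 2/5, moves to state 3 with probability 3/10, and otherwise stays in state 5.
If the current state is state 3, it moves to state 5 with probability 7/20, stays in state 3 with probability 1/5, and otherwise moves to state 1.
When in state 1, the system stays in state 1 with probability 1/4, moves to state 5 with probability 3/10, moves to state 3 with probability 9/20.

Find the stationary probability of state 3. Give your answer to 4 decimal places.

Let the stationary distribution be π with π = πP and π_1 + π_2 + π_3 = 1.
π_1 = 0.3·π_1 + 0.35·π_2 + 0.3·π_3
π_2 = 0.3·π_1 + 0.2·π_2 + 0.45·π_3
Solving with the normalization constraint gives π = (0.3161, 0.3221, 0.3618).
So the stationary probability of state 3 is 0.3221.

0.3221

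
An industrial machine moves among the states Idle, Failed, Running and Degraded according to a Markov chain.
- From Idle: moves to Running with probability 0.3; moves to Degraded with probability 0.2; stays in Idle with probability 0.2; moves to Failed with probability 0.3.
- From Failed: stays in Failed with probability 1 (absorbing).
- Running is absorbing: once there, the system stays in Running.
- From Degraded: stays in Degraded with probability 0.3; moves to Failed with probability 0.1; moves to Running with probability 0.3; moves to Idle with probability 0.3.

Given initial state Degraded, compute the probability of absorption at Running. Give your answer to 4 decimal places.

Let h(s) be the probability of absorption at Running starting from transient state s. Then h(Running) = 1 and h(Failed) = 0. By first-step analysis:
h(Idle) = 0.2·h(Idle) + 0.3·0 + 0.3·1 + 0.2·h(Degraded)
h(Degraded) = 0.3·h(Idle) + 0.1·0 + 0.3·1 + 0.3·h(Degraded)
Solving: h(Idle) = 0.5400, h(Degraded) = 0.6600.
Starting from Degraded, the probability is 0.6600.

0.6600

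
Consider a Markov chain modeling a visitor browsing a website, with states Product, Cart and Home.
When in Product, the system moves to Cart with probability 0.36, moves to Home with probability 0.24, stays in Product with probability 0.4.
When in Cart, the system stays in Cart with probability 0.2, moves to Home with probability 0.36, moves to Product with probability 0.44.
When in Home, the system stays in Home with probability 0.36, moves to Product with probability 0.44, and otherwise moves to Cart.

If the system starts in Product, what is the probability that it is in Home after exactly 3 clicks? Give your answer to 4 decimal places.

0.3091

Propagate the distribution vector 3 clicks from Product.
After 0 clicks: (1.0000, 0.0000, 0.0000)
After 1 click: (0.4000, 0.3600, 0.2400)
After 2 clicks: (0.4240, 0.2640, 0.3120)
After 3 clicks: (0.4230, 0.2678, 0.3091)
P(in Home after 3 clicks) = 0.3091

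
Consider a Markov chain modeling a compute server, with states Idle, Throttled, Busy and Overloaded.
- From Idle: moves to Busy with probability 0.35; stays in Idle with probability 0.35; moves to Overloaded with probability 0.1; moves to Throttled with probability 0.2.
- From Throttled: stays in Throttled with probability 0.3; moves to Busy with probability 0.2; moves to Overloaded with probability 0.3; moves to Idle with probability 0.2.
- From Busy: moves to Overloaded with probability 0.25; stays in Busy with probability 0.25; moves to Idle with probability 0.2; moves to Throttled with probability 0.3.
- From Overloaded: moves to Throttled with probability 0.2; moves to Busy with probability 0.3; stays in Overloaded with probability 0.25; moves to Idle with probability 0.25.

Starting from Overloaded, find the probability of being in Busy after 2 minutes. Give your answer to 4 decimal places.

Propagate the distribution vector 2 minutes from Overloaded.
After 0 minutes: (0.0000, 0.0000, 0.0000, 1.0000)
After 1 minute: (0.2500, 0.2000, 0.3000, 0.2500)
After 2 minutes: (0.2500, 0.2500, 0.2775, 0.2225)
P(in Busy after 2 minutes) = 0.2775

0.2775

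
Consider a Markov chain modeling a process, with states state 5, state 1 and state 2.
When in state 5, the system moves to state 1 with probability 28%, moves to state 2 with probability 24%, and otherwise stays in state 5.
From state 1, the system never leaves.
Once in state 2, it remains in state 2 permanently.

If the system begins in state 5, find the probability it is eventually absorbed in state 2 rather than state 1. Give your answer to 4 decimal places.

0.4615

Let h(s) be the probability of absorption at state 2 starting from transient state s. Then h(state 2) = 1 and h(state 1) = 0. By first-step analysis:
h(state 5) = 0.48·h(state 5) + 0.28·0 + 0.24·1
Solving: h(state 5) = 0.4615.
Starting from state 5, the probability is 0.4615.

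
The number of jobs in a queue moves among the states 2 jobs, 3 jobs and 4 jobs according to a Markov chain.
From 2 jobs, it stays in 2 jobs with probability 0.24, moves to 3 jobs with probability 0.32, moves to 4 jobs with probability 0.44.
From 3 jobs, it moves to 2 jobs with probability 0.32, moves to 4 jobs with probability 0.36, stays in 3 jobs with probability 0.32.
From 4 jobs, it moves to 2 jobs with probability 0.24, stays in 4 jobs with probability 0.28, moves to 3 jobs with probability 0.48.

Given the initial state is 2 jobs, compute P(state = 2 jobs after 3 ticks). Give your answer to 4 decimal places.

0.2712

Propagate the distribution vector 3 ticks from 2 jobs.
After 0 ticks: (1.0000, 0.0000, 0.0000)
After 1 tick: (0.2400, 0.3200, 0.4400)
After 2 ticks: (0.2656, 0.3904, 0.3440)
After 3 ticks: (0.2712, 0.3750, 0.3537)
P(in 2 jobs after 3 ticks) = 0.2712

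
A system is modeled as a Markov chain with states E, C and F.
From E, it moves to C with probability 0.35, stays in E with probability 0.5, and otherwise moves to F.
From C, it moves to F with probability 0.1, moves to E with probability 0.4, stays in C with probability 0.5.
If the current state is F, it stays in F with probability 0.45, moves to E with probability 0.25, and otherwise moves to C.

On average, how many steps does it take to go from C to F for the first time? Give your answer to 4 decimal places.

Let t(s) be the expected number of steps to first reach F from state s, with t(F) = 0. Conditioning on the first step:
t(E) = 1 + 0.5·t(E) + 0.35·t(C)
t(C) = 1 + 0.4·t(E) + 0.5·t(C)
Solving: t(E) = 7.7273, t(C) = 8.1818.
Expected steps from C to F: 8.1818.

8.1818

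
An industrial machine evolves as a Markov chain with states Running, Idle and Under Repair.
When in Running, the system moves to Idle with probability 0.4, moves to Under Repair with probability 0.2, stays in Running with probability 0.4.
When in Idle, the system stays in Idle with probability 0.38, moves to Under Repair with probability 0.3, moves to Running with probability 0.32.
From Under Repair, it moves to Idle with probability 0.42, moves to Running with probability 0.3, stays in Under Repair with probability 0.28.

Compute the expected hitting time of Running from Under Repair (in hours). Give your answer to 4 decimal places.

3.2459

Let t(s) be the expected number of hours to first reach Running from state s, with t(Running) = 0. Conditioning on the first hour:
t(Idle) = 1 + 0.38·t(Idle) + 0.3·t(Under Repair)
t(Under Repair) = 1 + 0.42·t(Idle) + 0.28·t(Under Repair)
Solving: t(Idle) = 3.1835, t(Under Repair) = 3.2459.
Expected hours from Under Repair to Running: 3.2459.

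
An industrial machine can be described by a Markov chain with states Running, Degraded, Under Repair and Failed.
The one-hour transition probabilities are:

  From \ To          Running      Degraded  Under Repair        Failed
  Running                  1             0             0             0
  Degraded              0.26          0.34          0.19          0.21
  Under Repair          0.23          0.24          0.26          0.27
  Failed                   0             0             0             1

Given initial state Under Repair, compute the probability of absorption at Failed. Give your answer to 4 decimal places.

Let h(s) be the probability of absorption at Failed starting from transient state s. Then h(Failed) = 1 and h(Running) = 0. By first-step analysis:
h(Degraded) = 0.26·0 + 0.34·h(Degraded) + 0.19·h(Under Repair) + 0.21·1
h(Under Repair) = 0.23·0 + 0.24·h(Degraded) + 0.26·h(Under Repair) + 0.27·1
Solving: h(Degraded) = 0.4668, h(Under Repair) = 0.5163.
Starting from Under Repair, the probability is 0.5163.

0.5163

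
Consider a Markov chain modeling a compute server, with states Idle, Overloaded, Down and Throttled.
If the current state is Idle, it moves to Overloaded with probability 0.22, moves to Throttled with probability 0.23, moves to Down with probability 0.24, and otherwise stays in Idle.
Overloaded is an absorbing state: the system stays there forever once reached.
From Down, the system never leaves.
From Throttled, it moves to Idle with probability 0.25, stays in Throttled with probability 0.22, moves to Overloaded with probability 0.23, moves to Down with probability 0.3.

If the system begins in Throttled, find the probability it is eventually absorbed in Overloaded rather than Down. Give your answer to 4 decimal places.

Let h(s) be the probability of absorption at Overloaded starting from transient state s. Then h(Overloaded) = 1 and h(Down) = 0. By first-step analysis:
h(Idle) = 0.31·h(Idle) + 0.22·1 + 0.24·0 + 0.23·h(Throttled)
h(Throttled) = 0.25·h(Idle) + 0.23·1 + 0.3·0 + 0.22·h(Throttled)
Solving: h(Idle) = 0.4670, h(Throttled) = 0.4446.
Starting from Throttled, the probability is 0.4446.

0.4446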